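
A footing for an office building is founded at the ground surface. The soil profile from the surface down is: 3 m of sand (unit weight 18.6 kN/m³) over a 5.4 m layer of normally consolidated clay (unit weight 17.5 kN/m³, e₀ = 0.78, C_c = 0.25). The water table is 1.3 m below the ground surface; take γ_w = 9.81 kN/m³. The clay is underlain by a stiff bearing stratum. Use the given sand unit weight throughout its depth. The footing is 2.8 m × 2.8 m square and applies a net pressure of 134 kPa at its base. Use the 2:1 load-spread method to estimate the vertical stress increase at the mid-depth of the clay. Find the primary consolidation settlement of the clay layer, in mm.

S_c ≈ 71.6 mm

Mid-depth of clay below the ground surface: z = 3 + 5.4/2 = 5.7 m.
Total vertical stress at mid-clay: σ_v = 18.6×3 + 17.5×2.7 = 103.05 kPa.
Pore pressure: u = 9.81×(5.7 − 1.3) = 43.164 kPa.
Initial effective stress: σ'_0 = σ_v − u = 103.05 − 43.164 = 59.886 kPa.
Stress increase at mid-clay by the 2:1 spreading method:
Δσ = qBL/((B+z)(L+z)) = 134×2.8×2.8/((2.8+5.7)(2.8+5.7)) = 14.541 kPa
Final effective stress: σ'_f = σ'_0 + Δσ = 59.886 + 14.541 = 74.427 kPa.
Normally consolidated clay, so the full stress increment lies on the virgin compression line:
S_c = C_c·H/(1+e₀)·log₁₀(σ'_f/σ'_0) = 0.25×5.4/(1+0.78)×log₁₀(74.427/59.886)
    = 0.75843 × 0.094405 = 0.0716 m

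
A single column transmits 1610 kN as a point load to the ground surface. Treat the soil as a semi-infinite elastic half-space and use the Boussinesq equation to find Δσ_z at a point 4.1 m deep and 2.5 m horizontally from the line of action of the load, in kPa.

Boussinesq vertical stress below a point load on an elastic half-space:
Δσ_z = 3P/(2πz²) · [1 + (r/z)²]^(−5/2)
r/z = 2.5/4.1 = 0.60976; [1+(r/z)²]^(−5/2) = 0.4537.
Δσ_z = 3×1610/(2π×4.1²) × 0.4537 = 45.73 × 0.4537 = 20.75 kPa

Δσ_z ≈ 20.7 kPa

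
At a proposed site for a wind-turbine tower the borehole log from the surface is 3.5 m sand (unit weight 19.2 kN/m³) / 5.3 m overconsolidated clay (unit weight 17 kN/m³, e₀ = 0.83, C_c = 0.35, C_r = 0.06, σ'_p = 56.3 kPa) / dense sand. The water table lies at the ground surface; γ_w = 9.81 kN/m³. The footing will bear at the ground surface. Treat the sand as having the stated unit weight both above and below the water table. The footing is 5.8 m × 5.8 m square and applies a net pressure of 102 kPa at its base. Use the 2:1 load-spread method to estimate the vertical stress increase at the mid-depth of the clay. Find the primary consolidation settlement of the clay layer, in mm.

S_c ≈ 138 mm

Mid-depth of clay below the ground surface: z = 3.5 + 5.3/2 = 6.15 m.
Total vertical stress at mid-clay: σ_v = 19.2×3.5 + 17×2.65 = 112.25 kPa.
Pore pressure: u = 9.81×(6.15 − 0) = 60.332 kPa.
Initial effective stress: σ'_0 = σ_v − u = 112.25 − 60.332 = 51.918 kPa.
Stress increase at mid-clay by the 2:1 spreading method:
Δσ = qBL/((B+z)(L+z)) = 102×5.8×5.8/((5.8+6.15)(5.8+6.15)) = 24.028 kPa
Final effective stress: σ'_f = 51.918 + 24.028 = 75.946 kPa.
σ'_f = 75.946 > σ'_p = 56.3 kPa, so the stress path crosses the preconsolidation pressure — recompression up to σ'_p, then virgin compression beyond:
S_c = H/(1+e₀)·[C_r·log₁₀(σ'_p/σ'_0) + C_c·log₁₀(σ'_f/σ'_p)]
    = 5.3/1.83 × [0.06×log₁₀(56.3/51.918) + 0.35×log₁₀(75.946/56.3)]
    = 2.8962 × [0.0021114 + 0.045499] = 0.1379 m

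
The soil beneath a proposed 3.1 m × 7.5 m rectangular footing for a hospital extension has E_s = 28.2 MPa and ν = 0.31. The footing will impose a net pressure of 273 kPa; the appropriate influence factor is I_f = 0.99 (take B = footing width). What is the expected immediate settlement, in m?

S_e ≈ 0.0269 m

Immediate (elastic) settlement: S_e = q·B·(1−ν²)/E_s · I_f.
E_s = 28.2 MPa = 28200 kPa.
S_e = 273 × 3.1 × (1 − 0.31²) / 28200 × 0.99
    = 273 × 3.1 × 0.9039 / 28200 × 0.99
    = 0.02686 m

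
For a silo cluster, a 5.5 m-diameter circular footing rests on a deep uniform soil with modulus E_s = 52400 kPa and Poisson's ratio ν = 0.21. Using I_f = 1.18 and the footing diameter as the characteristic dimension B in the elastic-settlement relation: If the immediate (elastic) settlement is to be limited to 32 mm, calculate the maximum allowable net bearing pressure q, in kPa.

S_e = q·B·(1−ν²)/E_s · I_f  ⇒  q = S_e·E_s / (B·(1−ν²)·I_f).
q = 0.032 × 52400 / (5.5 × 0.9559 × 1.18) = 270.3 kPa

q ≈ 270 kPa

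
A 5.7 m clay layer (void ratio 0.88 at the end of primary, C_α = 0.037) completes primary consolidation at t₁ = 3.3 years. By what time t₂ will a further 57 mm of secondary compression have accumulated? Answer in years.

t₂ ≈ 10.6 years

S_s = C_α·H/(1+e_p)·log₁₀(t₂/t₁) ⇒ log₁₀(t₂/t₁) = S_s·(1+e_p)/(C_α·H).
log₁₀(t₂/t₁) = 0.057 × (1+0.88) / (0.037×5.7) = 0.5081
t₂ = t₁ × 10^0.5081 = 3.3 × 3.222 = 10.63 years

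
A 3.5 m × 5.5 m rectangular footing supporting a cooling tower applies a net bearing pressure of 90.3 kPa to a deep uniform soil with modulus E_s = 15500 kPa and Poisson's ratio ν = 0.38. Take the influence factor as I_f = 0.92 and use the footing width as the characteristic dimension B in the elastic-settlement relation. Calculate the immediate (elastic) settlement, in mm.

S_e ≈ 16.1 mm

Immediate (elastic) settlement: S_e = q·B·(1−ν²)/E_s · I_f.
S_e = 90.3 × 3.5 × (1 − 0.38²) / 15500 × 0.92
    = 90.3 × 3.5 × 0.8556 / 15500 × 0.92
    = 0.01605 m = 16.05 mm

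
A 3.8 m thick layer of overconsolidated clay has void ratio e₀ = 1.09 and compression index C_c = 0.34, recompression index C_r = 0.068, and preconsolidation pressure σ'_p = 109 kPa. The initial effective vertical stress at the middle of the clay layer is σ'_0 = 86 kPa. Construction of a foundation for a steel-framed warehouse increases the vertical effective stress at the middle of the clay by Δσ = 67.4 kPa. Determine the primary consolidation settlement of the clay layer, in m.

Final effective stress: σ'_f = 86 + 67.4 = 153.4 kPa.
σ'_f = 153.4 > σ'_p = 109 kPa, so the stress path crosses the preconsolidation pressure — recompression up to σ'_p, then virgin compression beyond:
S_c = H/(1+e₀)·[C_r·log₁₀(σ'_p/σ'_0) + C_c·log₁₀(σ'_f/σ'_p)]
    = 3.8/2.09 × [0.068×log₁₀(109/86) + 0.34×log₁₀(153.4/109)]
    = 1.8182 × [0.0069991 + 0.050456] = 0.1045 m

S_c ≈ 0.104 m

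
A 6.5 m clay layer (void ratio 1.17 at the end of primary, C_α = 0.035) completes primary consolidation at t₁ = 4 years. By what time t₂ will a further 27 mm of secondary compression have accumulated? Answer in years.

S_s = C_α·H/(1+e_p)·log₁₀(t₂/t₁) ⇒ log₁₀(t₂/t₁) = S_s·(1+e_p)/(C_α·H).
log₁₀(t₂/t₁) = 0.027 × (1+1.17) / (0.035×6.5) = 0.2575
t₂ = t₁ × 10^0.2575 = 4 × 1.809 = 7.238 years

t₂ ≈ 7.24 years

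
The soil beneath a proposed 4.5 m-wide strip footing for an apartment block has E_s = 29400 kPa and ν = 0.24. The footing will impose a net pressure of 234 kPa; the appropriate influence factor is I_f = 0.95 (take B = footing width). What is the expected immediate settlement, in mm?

S_e ≈ 32.1 mm

Immediate (elastic) settlement: S_e = q·B·(1−ν²)/E_s · I_f.
S_e = 234 × 4.5 × (1 − 0.24²) / 29400 × 0.95
    = 234 × 4.5 × 0.9424 / 29400 × 0.95
    = 0.03207 m = 32.07 mm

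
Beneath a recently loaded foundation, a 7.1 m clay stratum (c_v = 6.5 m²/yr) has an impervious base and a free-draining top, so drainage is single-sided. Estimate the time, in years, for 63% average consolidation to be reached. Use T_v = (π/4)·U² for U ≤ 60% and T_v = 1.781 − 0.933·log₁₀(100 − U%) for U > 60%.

t ≈ 2.47 years

Drainage path length: H_d = H = 7.1 m (single drainage).
U > 60%: T_v = 1.781 − 0.933·log₁₀(100 − 63) = 0.31787.
t = T_v·H_d²/c_v = 0.31787×7.1²/6.5 = 2.465 years.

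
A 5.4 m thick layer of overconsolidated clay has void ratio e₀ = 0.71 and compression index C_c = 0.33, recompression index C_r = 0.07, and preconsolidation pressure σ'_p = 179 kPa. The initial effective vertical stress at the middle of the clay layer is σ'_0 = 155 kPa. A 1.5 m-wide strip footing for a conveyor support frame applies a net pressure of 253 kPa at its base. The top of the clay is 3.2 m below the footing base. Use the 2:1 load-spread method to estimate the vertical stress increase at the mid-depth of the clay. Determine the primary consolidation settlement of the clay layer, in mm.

Mid-depth of clay below the footing base: z = 3.2 + 5.4/2 = 5.9 m.
Stress increase at mid-clay by the 2:1 spreading method:
Δσ = qB/(B+z) = 253×1.5/(1.5+5.9) = 51.284 kPa
Final effective stress: σ'_f = 155 + 51.284 = 206.28 kPa.
σ'_f = 206.28 > σ'_p = 179 kPa, so the stress path crosses the preconsolidation pressure — recompression up to σ'_p, then virgin compression beyond:
S_c = H/(1+e₀)·[C_r·log₁₀(σ'_p/σ'_0) + C_c·log₁₀(σ'_f/σ'_p)]
    = 5.4/1.71 × [0.07×log₁₀(179/155) + 0.33×log₁₀(206.28/179)]
    = 3.1579 × [0.0043765 + 0.020329] = 0.07802 m

S_c ≈ 78 mm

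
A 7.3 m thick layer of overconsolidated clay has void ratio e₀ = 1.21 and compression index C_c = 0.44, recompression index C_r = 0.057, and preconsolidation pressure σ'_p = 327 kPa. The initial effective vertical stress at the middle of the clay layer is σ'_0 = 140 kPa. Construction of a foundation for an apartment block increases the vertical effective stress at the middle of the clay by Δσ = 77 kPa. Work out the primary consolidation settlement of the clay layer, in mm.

Final effective stress: σ'_f = 140 + 77 = 217 kPa.
σ'_f = 217 ≤ σ'_p = 327 kPa, so the clay remains overconsolidated and only the recompression index applies:
S_c = C_r·H/(1+e₀)·log₁₀(σ'_f/σ'_0) = 0.057×7.3/2.21×log₁₀(217/140)
    = 0.18828 × 0.19033 = 0.03584 m

S_c ≈ 35.8 mm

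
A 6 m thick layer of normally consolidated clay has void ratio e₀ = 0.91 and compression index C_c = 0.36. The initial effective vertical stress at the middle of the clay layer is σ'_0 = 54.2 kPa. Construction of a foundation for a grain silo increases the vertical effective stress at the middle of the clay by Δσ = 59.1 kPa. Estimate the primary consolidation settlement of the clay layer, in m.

S_c ≈ 0.362 m

Final effective stress: σ'_f = σ'_0 + Δσ = 54.2 + 59.1 = 113.3 kPa.
Normally consolidated clay, so the full stress increment lies on the virgin compression line:
S_c = C_c·H/(1+e₀)·log₁₀(σ'_f/σ'_0) = 0.36×6/(1+0.91)×log₁₀(113.3/54.2)
    = 1.1309 × 0.32023 = 0.3621 m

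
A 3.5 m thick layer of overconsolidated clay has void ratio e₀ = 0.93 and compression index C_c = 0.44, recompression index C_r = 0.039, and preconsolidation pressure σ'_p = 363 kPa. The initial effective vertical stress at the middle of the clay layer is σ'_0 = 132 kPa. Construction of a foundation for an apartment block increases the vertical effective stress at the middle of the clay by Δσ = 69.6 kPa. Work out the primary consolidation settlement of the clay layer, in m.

Final effective stress: σ'_f = 132 + 69.6 = 201.6 kPa.
σ'_f = 201.6 ≤ σ'_p = 363 kPa, so the clay remains overconsolidated and only the recompression index applies:
S_c = C_r·H/(1+e₀)·log₁₀(σ'_f/σ'_0) = 0.039×3.5/1.93×log₁₀(201.6/132)
    = 0.070726 × 0.18392 = 0.01301 m

S_c ≈ 0.013 m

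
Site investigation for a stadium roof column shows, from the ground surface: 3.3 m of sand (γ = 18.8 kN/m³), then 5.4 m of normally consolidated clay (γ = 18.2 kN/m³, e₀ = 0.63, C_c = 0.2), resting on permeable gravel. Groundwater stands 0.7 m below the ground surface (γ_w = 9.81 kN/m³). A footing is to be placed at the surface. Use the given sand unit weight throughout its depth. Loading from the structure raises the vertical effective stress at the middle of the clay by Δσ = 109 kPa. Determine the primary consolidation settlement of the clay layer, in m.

S_c ≈ 0.301 m

Mid-depth of clay below the ground surface: z = 3.3 + 5.4/2 = 6 m.
Total vertical stress at mid-clay: σ_v = 18.8×3.3 + 18.2×2.7 = 111.18 kPa.
Pore pressure: u = 9.81×(6 − 0.7) = 51.993 kPa.
Initial effective stress: σ'_0 = σ_v − u = 111.18 − 51.993 = 59.187 kPa.
Final effective stress: σ'_f = σ'_0 + Δσ = 59.187 + 109 = 168.19 kPa.
Normally consolidated clay, so the full stress increment lies on the virgin compression line:
S_c = C_c·H/(1+e₀)·log₁₀(σ'_f/σ'_0) = 0.2×5.4/(1+0.63)×log₁₀(168.19/59.187)
    = 0.66258 × 0.45357 = 0.3005 m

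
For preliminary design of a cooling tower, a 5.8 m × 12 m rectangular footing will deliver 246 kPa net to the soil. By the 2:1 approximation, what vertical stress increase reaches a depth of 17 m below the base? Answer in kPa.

Δσ_z ≈ 25.9 kPa

By the 2:1 method the load spreads at 1 horizontal : 2 vertical, so at depth z the loaded area has grown by z in each plan dimension:
Δσ = qBL/((B+z)(L+z)) = 246×5.8×12/((5.8+17)(12+17)) = 25.895 kPa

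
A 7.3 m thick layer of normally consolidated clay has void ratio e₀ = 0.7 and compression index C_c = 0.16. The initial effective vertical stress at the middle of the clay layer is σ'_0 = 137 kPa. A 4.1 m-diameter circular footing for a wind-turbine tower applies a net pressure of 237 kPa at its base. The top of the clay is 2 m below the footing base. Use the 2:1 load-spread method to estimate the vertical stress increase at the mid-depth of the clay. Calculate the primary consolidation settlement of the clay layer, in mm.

S_c ≈ 79.6 mm

Mid-depth of clay below the footing base: z = 2 + 7.3/2 = 5.65 m.
Stress increase at mid-clay by the 2:1 spreading method:
Δσ ≈ qD²/(D+z)² = 237×4.1²/(4.1+5.65)² = 41.909 kPa
Final effective stress: σ'_f = σ'_0 + Δσ = 137 + 41.909 = 178.91 kPa.
Normally consolidated clay, so the full stress increment lies on the virgin compression line:
S_c = C_c·H/(1+e₀)·log₁₀(σ'_f/σ'_0) = 0.16×7.3/(1+0.7)×log₁₀(178.91/137)
    = 0.68706 × 0.11591 = 0.07964 m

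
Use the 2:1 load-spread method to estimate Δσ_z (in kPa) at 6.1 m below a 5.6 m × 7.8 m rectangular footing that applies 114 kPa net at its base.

Δσ_z ≈ 30.6 kPa

By the 2:1 method the load spreads at 1 horizontal : 2 vertical, so at depth z the loaded area has grown by z in each plan dimension:
Δσ = qBL/((B+z)(L+z)) = 114×5.6×7.8/((5.6+6.1)(7.8+6.1)) = 30.619 kPa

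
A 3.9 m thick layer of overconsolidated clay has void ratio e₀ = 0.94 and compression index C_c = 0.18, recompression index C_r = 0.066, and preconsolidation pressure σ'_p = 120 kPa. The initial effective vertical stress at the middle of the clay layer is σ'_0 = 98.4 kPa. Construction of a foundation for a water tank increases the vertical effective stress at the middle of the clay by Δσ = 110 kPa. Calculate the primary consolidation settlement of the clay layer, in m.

Final effective stress: σ'_f = 98.4 + 110 = 208.4 kPa.
σ'_f = 208.4 > σ'_p = 120 kPa, so the stress path crosses the preconsolidation pressure — recompression up to σ'_p, then virgin compression beyond:
S_c = H/(1+e₀)·[C_r·log₁₀(σ'_p/σ'_0) + C_c·log₁₀(σ'_f/σ'_p)]
    = 3.9/1.94 × [0.066×log₁₀(120/98.4) + 0.18×log₁₀(208.4/120)]
    = 2.0103 × [0.0056883 + 0.043149] = 0.09818 m

S_c ≈ 0.0982 m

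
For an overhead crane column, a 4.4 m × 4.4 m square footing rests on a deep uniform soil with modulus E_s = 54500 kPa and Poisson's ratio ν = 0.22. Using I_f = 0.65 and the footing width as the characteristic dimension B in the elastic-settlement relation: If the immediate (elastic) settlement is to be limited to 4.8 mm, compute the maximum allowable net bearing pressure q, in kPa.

S_e = q·B·(1−ν²)/E_s · I_f  ⇒  q = S_e·E_s / (B·(1−ν²)·I_f).
q = 0.0048 × 54500 / (4.4 × 0.9516 × 0.65) = 96.12 kPa

q ≈ 96.1 kPa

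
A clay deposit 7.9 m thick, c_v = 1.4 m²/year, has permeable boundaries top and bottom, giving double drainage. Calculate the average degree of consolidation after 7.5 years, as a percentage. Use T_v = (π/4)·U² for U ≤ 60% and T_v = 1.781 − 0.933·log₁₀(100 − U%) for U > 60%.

Drainage path length: H_d = H/2 = 3.95 m (double drainage).
T_v = c_v·t/H_d² = 1.4×7.5/3.95² = 0.67297.
T_v = 0.67297 corresponds to the U > 60% branch:
U = 1 − 10^((1.781 − T_v)/0.933)/100 = 0.846

U ≈ 84.6 %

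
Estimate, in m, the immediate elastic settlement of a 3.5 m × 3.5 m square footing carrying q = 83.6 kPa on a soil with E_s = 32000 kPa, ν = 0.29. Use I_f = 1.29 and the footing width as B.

S_e ≈ 0.0108 m

Immediate (elastic) settlement: S_e = q·B·(1−ν²)/E_s · I_f.
S_e = 83.6 × 3.5 × (1 − 0.29²) / 32000 × 1.29
    = 83.6 × 3.5 × 0.9159 / 32000 × 1.29
    = 0.0108 m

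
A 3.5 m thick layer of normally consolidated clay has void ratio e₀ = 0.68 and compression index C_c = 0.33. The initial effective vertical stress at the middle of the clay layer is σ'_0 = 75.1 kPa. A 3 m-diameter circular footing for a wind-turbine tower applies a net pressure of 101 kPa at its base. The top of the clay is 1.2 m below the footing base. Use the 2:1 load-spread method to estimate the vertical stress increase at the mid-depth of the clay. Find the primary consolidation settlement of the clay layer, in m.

S_c ≈ 0.0878 m

Mid-depth of clay below the footing base: z = 1.2 + 3.5/2 = 2.95 m.
Stress increase at mid-clay by the 2:1 spreading method:
Δσ ≈ qD²/(D+z)² = 101×3²/(3+2.95)² = 25.676 kPa
Final effective stress: σ'_f = σ'_0 + Δσ = 75.1 + 25.676 = 100.78 kPa.
Normally consolidated clay, so the full stress increment lies on the virgin compression line:
S_c = C_c·H/(1+e₀)·log₁₀(σ'_f/σ'_0) = 0.33×3.5/(1+0.68)×log₁₀(100.78/75.1)
    = 0.6875 × 0.12773 = 0.08781 m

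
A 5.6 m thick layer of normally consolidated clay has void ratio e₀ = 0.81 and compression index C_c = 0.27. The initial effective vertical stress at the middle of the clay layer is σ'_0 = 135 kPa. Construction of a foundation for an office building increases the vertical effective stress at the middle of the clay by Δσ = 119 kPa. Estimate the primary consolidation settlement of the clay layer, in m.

Final effective stress: σ'_f = σ'_0 + Δσ = 135 + 119 = 254 kPa.
Normally consolidated clay, so the full stress increment lies on the virgin compression line:
S_c = C_c·H/(1+e₀)·log₁₀(σ'_f/σ'_0) = 0.27×5.6/(1+0.81)×log₁₀(254/135)
    = 0.83536 × 0.2745 = 0.2293 m

S_c ≈ 0.229 m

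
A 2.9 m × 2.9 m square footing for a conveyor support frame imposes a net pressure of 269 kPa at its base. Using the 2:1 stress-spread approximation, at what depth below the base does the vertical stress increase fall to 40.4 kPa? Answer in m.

z ≈ 4.58 m

2:1 spreading — at depth z the loaded area has grown by z in each plan dimension:
qB²/(B+z)² = Δσ_z ⇒ z = B(√(q/Δσ_z) − 1) = 2.9×(√(269/40.4) − 1) = 4.583 m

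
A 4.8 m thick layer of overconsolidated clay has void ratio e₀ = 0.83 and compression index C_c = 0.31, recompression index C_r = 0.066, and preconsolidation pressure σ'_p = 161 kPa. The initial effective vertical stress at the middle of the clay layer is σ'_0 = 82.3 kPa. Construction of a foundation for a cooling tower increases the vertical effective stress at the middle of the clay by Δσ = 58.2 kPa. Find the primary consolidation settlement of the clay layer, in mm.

Final effective stress: σ'_f = 82.3 + 58.2 = 140.5 kPa.
σ'_f = 140.5 ≤ σ'_p = 161 kPa, so the clay remains overconsolidated and only the recompression index applies:
S_c = C_r·H/(1+e₀)·log₁₀(σ'_f/σ'_0) = 0.066×4.8/1.83×log₁₀(140.5/82.3)
    = 0.17312 × 0.23228 = 0.04021 m

S_c ≈ 40.2 mm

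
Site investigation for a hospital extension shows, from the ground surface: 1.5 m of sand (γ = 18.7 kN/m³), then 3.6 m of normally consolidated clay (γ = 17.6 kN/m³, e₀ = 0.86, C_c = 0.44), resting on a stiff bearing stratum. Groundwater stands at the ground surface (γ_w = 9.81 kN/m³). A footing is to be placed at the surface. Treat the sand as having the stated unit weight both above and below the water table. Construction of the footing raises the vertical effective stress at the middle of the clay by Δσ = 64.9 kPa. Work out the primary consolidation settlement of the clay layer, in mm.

Mid-depth of clay below the ground surface: z = 1.5 + 3.6/2 = 3.3 m.
Total vertical stress at mid-clay: σ_v = 18.7×1.5 + 17.6×1.8 = 59.73 kPa.
Pore pressure: u = 9.81×(3.3 − 0) = 32.373 kPa.
Initial effective stress: σ'_0 = σ_v − u = 59.73 − 32.373 = 27.357 kPa.
Final effective stress: σ'_f = σ'_0 + Δσ = 27.357 + 64.9 = 92.257 kPa.
Normally consolidated clay, so the full stress increment lies on the virgin compression line:
S_c = C_c·H/(1+e₀)·log₁₀(σ'_f/σ'_0) = 0.44×3.6/(1+0.86)×log₁₀(92.257/27.357)
    = 0.85161 × 0.52793 = 0.4496 m

S_c ≈ 450 mm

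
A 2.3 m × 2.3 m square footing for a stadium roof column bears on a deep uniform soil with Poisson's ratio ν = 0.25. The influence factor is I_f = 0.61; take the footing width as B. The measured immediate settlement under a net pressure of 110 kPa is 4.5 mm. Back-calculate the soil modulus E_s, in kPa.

E_s ≈ 32200 kPa

S_e = q·B·(1−ν²)/E_s · I_f  ⇒  E_s = q·B·(1−ν²)·I_f / S_e.
E_s = 110 × 2.3 × 0.9375 × 0.61 / 0.0045 = 32150 kPa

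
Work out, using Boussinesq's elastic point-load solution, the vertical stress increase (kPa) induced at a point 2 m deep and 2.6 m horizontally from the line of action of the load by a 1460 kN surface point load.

Δσ_z ≈ 14.7 kPa

Boussinesq vertical stress below a point load on an elastic half-space:
Δσ_z = 3P/(2πz²) · [1 + (r/z)²]^(−5/2)
r/z = 2.6/2 = 1.3; [1+(r/z)²]^(−5/2) = 0.08426.
Δσ_z = 3×1460/(2π×2²) × 0.08426 = 174.27 × 0.08426 = 14.68 kPa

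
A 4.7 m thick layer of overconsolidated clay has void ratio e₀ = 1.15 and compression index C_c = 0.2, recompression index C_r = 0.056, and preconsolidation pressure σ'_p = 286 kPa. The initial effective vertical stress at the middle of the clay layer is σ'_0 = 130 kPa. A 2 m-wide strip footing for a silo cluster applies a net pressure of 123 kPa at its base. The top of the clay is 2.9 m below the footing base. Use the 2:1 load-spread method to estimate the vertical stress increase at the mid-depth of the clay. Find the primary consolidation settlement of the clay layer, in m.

Mid-depth of clay below the footing base: z = 2.9 + 4.7/2 = 5.25 m.
Stress increase at mid-clay by the 2:1 spreading method:
Δσ = qB/(B+z) = 123×2/(2+5.25) = 33.931 kPa
Final effective stress: σ'_f = 130 + 33.931 = 163.93 kPa.
σ'_f = 163.93 ≤ σ'_p = 286 kPa, so the clay remains overconsolidated and only the recompression index applies:
S_c = C_r·H/(1+e₀)·log₁₀(σ'_f/σ'_0) = 0.056×4.7/2.15×log₁₀(163.93/130)
    = 0.12242 × 0.10072 = 0.01233 m

S_c ≈ 0.0123 m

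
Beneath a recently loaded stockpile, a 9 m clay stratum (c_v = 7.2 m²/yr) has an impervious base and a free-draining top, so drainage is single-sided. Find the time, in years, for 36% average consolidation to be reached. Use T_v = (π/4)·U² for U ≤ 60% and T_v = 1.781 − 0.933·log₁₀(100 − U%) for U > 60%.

Drainage path length: H_d = H = 9 m (single drainage).
U ≤ 60%: T_v = (π/4)·U² = (π/4)×0.36² = 0.10179.
t = T_v·H_d²/c_v = 0.10179×9²/7.2 = 1.145 years.

t ≈ 1.15 years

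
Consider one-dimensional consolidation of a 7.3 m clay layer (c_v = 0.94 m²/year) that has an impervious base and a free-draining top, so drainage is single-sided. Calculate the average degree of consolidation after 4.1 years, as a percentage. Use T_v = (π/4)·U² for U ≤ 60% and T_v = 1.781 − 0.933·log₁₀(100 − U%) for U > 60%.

U ≈ 30.3 %

Drainage path length: H_d = H = 7.3 m (single drainage).
T_v = c_v·t/H_d² = 0.94×4.1/7.3² = 0.072321.
T_v = 0.072321 corresponds to the U ≤ 60% branch:
U = √(4T_v/π) = 0.3035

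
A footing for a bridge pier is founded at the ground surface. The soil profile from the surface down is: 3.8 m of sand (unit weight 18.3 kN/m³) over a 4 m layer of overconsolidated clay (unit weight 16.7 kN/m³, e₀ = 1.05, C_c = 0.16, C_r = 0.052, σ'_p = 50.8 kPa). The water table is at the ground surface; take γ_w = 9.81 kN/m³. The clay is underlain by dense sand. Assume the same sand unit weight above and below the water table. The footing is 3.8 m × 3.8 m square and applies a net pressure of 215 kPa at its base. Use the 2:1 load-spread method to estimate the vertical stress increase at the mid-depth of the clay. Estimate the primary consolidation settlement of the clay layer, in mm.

S_c ≈ 65.4 mm

Mid-depth of clay below the ground surface: z = 3.8 + 4/2 = 5.8 m.
Total vertical stress at mid-clay: σ_v = 18.3×3.8 + 16.7×2 = 102.94 kPa.
Pore pressure: u = 9.81×(5.8 − 0) = 56.898 kPa.
Initial effective stress: σ'_0 = σ_v − u = 102.94 − 56.898 = 46.042 kPa.
Stress increase at mid-clay by the 2:1 spreading method:
Δσ = qBL/((B+z)(L+z)) = 215×3.8×3.8/((3.8+5.8)(3.8+5.8)) = 33.687 kPa
Final effective stress: σ'_f = 46.042 + 33.687 = 79.729 kPa.
σ'_f = 79.729 > σ'_p = 50.8 kPa, so the stress path crosses the preconsolidation pressure — recompression up to σ'_p, then virgin compression beyond:
S_c = H/(1+e₀)·[C_r·log₁₀(σ'_p/σ'_0) + C_c·log₁₀(σ'_f/σ'_p)]
    = 4/2.05 × [0.052×log₁₀(50.8/46.042) + 0.16×log₁₀(79.729/50.8)]
    = 1.9512 × [0.0022209 + 0.03132] = 0.06545 m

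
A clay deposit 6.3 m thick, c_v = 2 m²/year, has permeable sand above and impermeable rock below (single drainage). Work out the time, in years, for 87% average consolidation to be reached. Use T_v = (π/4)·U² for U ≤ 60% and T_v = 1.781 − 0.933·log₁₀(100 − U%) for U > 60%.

Drainage path length: H_d = H = 6.3 m (single drainage).
U > 60%: T_v = 1.781 − 0.933·log₁₀(100 − 87) = 0.74169.
t = T_v·H_d²/c_v = 0.74169×6.3²/2 = 14.72 years.

t ≈ 14.7 years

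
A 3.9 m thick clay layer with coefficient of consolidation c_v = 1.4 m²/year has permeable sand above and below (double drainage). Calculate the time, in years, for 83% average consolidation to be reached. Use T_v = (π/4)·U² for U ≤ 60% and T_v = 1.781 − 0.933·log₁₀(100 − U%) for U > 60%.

Drainage path length: H_d = H/2 = 1.95 m (double drainage).
U > 60%: T_v = 1.781 − 0.933·log₁₀(100 − 83) = 0.63299.
t = T_v·H_d²/c_v = 0.63299×1.95²/1.4 = 1.719 years.

t ≈ 1.72 years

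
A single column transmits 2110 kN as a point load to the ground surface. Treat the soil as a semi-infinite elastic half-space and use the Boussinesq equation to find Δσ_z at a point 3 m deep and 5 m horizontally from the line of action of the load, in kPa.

Δσ_z ≈ 4.04 kPa

Boussinesq vertical stress below a point load on an elastic half-space:
Δσ_z = 3P/(2πz²) · [1 + (r/z)²]^(−5/2)
r/z = 5/3 = 1.6667; [1+(r/z)²]^(−5/2) = 0.03605.
Δσ_z = 3×2110/(2π×3²) × 0.03605 = 111.94 × 0.03605 = 4.035 kPa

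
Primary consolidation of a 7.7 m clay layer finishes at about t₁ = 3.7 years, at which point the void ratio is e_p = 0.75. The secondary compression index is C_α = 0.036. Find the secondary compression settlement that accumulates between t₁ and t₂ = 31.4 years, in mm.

Secondary compression: S_s = C_α·H/(1+e_p)·log₁₀(t₂/t₁)
S_s = 0.036×7.7/(1+0.75)×log₁₀(31.4/3.7)
    = 0.1584 × 0.9287 = 0.1471 m

S_s ≈ 147 mm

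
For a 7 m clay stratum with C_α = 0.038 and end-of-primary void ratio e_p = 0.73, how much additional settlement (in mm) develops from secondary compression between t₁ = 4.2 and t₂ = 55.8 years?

S_s ≈ 173 mm

Secondary compression: S_s = C_α·H/(1+e_p)·log₁₀(t₂/t₁)
S_s = 0.038×7/(1+0.73)×log₁₀(55.8/4.2)
    = 0.1538 × 1.123 = 0.1727 m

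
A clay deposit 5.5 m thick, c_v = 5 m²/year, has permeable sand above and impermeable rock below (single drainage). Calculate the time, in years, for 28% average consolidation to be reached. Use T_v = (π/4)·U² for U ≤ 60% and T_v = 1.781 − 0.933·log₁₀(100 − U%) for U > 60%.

Drainage path length: H_d = H = 5.5 m (single drainage).
U ≤ 60%: T_v = (π/4)·U² = (π/4)×0.28² = 0.061575.
t = T_v·H_d²/c_v = 0.061575×5.5²/5 = 0.3725 years.

t ≈ 0.373 years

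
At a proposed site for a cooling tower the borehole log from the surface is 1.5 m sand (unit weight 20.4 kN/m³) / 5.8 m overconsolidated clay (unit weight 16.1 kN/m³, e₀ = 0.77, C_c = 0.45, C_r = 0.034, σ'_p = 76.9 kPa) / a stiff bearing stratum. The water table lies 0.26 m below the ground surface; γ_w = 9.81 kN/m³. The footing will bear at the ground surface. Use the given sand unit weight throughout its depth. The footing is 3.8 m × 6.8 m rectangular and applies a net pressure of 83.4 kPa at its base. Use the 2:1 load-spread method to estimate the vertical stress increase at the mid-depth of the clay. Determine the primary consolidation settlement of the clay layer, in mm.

Mid-depth of clay below the ground surface: z = 1.5 + 5.8/2 = 4.4 m.
Total vertical stress at mid-clay: σ_v = 20.4×1.5 + 16.1×2.9 = 77.29 kPa.
Pore pressure: u = 9.81×(4.4 − 0.26) = 40.613 kPa.
Initial effective stress: σ'_0 = σ_v − u = 77.29 − 40.613 = 36.677 kPa.
Stress increase at mid-clay by the 2:1 spreading method:
Δσ = qBL/((B+z)(L+z)) = 83.4×3.8×6.8/((3.8+4.4)(6.8+4.4)) = 23.465 kPa
Final effective stress: σ'_f = 36.677 + 23.465 = 60.142 kPa.
σ'_f = 60.142 ≤ σ'_p = 76.9 kPa, so the clay remains overconsolidated and only the recompression index applies:
S_c = C_r·H/(1+e₀)·log₁₀(σ'_f/σ'_0) = 0.034×5.8/1.77×log₁₀(60.142/36.677)
    = 0.11141 × 0.21478 = 0.02393 m

S_c ≈ 23.9 mm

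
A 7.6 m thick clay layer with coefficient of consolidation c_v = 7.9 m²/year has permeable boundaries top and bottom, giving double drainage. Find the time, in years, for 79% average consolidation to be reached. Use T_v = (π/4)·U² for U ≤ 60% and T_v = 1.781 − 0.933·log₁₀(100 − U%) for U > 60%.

Drainage path length: H_d = H/2 = 3.8 m (double drainage).
U > 60%: T_v = 1.781 − 0.933·log₁₀(100 − 79) = 0.54737.
t = T_v·H_d²/c_v = 0.54737×3.8²/7.9 = 1.001 years.

t ≈ 1 years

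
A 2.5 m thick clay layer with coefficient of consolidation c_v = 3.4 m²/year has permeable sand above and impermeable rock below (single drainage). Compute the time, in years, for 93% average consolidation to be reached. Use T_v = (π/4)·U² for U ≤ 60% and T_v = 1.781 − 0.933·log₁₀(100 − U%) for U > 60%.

t ≈ 1.82 years

Drainage path length: H_d = H = 2.5 m (single drainage).
U > 60%: T_v = 1.781 − 0.933·log₁₀(100 − 93) = 0.99252.
t = T_v·H_d²/c_v = 0.99252×2.5²/3.4 = 1.824 years.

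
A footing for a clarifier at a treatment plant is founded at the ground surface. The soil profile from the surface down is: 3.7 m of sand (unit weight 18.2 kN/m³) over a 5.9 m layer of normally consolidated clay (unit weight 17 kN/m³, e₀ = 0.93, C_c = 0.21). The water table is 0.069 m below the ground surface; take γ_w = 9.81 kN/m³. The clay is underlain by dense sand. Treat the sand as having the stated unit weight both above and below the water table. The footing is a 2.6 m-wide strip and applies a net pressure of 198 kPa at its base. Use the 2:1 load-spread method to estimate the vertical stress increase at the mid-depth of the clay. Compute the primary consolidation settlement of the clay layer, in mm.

S_c ≈ 200 mm

Mid-depth of clay below the ground surface: z = 3.7 + 5.9/2 = 6.65 m.
Total vertical stress at mid-clay: σ_v = 18.2×3.7 + 17×2.95 = 117.49 kPa.
Pore pressure: u = 9.81×(6.65 − 0.069) = 64.56 kPa.
Initial effective stress: σ'_0 = σ_v − u = 117.49 − 64.56 = 52.93 kPa.
Stress increase at mid-clay by the 2:1 spreading method:
Δσ = qB/(B+z) = 198×2.6/(2.6+6.65) = 55.654 kPa
Final effective stress: σ'_f = σ'_0 + Δσ = 52.93 + 55.654 = 108.58 kPa.
Normally consolidated clay, so the full stress increment lies on the virgin compression line:
S_c = C_c·H/(1+e₀)·log₁₀(σ'_f/σ'_0) = 0.21×5.9/(1+0.93)×log₁₀(108.58/52.93)
    = 0.64197 × 0.31205 = 0.2003 m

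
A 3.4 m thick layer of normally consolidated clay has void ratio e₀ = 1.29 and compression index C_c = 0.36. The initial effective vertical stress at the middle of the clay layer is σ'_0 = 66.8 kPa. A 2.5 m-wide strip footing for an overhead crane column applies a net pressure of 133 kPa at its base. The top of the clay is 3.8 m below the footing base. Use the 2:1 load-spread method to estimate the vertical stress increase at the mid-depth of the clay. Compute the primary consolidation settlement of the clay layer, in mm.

S_c ≈ 112 mm

Mid-depth of clay below the footing base: z = 3.8 + 3.4/2 = 5.5 m.
Stress increase at mid-clay by the 2:1 spreading method:
Δσ = qB/(B+z) = 133×2.5/(2.5+5.5) = 41.562 kPa
Final effective stress: σ'_f = σ'_0 + Δσ = 66.8 + 41.562 = 108.36 kPa.
Normally consolidated clay, so the full stress increment lies on the virgin compression line:
S_c = C_c·H/(1+e₀)·log₁₀(σ'_f/σ'_0) = 0.36×3.4/(1+1.29)×log₁₀(108.36/66.8)
    = 0.5345 × 0.21009 = 0.1123 m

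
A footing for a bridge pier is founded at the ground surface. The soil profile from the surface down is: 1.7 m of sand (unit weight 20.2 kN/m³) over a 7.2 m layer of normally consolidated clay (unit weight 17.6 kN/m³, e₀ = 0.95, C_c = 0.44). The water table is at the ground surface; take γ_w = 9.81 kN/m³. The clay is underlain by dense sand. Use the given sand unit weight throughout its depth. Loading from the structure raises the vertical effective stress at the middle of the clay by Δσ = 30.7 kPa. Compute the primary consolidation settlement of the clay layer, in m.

Mid-depth of clay below the ground surface: z = 1.7 + 7.2/2 = 5.3 m.
Total vertical stress at mid-clay: σ_v = 20.2×1.7 + 17.6×3.6 = 97.7 kPa.
Pore pressure: u = 9.81×(5.3 − 0) = 51.993 kPa.
Initial effective stress: σ'_0 = σ_v − u = 97.7 − 51.993 = 45.707 kPa.
Final effective stress: σ'_f = σ'_0 + Δσ = 45.707 + 30.7 = 76.407 kPa.
Normally consolidated clay, so the full stress increment lies on the virgin compression line:
S_c = C_c·H/(1+e₀)·log₁₀(σ'_f/σ'_0) = 0.44×7.2/(1+0.95)×log₁₀(76.407/45.707)
    = 1.6246 × 0.22315 = 0.3625 m

S_c ≈ 0.363 m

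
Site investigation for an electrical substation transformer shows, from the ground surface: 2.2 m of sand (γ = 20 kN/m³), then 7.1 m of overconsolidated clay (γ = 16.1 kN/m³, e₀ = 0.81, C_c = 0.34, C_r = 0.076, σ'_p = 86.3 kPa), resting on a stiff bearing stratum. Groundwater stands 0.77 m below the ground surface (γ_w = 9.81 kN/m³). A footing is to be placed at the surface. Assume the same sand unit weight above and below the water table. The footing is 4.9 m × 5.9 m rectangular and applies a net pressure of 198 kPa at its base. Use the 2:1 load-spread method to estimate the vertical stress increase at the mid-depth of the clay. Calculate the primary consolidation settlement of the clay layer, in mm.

Mid-depth of clay below the ground surface: z = 2.2 + 7.1/2 = 5.75 m.
Total vertical stress at mid-clay: σ_v = 20×2.2 + 16.1×3.55 = 101.16 kPa.
Pore pressure: u = 9.81×(5.75 − 0.77) = 48.854 kPa.
Initial effective stress: σ'_0 = σ_v − u = 101.16 − 48.854 = 52.306 kPa.
Stress increase at mid-clay by the 2:1 spreading method:
Δσ = qBL/((B+z)(L+z)) = 198×4.9×5.9/((4.9+5.75)(5.9+5.75)) = 46.136 kPa
Final effective stress: σ'_f = 52.306 + 46.136 = 98.442 kPa.
σ'_f = 98.442 > σ'_p = 86.3 kPa, so the stress path crosses the preconsolidation pressure — recompression up to σ'_p, then virgin compression beyond:
S_c = H/(1+e₀)·[C_r·log₁₀(σ'_p/σ'_0) + C_c·log₁₀(σ'_f/σ'_p)]
    = 7.1/1.81 × [0.076×log₁₀(86.3/52.306) + 0.34×log₁₀(98.442/86.3)]
    = 3.9227 × [0.016527 + 0.019438] = 0.1411 m

S_c ≈ 141 mm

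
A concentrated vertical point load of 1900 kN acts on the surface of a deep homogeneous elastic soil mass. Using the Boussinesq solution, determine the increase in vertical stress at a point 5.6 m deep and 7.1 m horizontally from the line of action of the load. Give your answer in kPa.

Δσ_z ≈ 2.63 kPa

Boussinesq vertical stress below a point load on an elastic half-space:
Δσ_z = 3P/(2πz²) · [1 + (r/z)²]^(−5/2)
r/z = 7.1/5.6 = 1.2679; [1+(r/z)²]^(−5/2) = 0.091087.
Δσ_z = 3×1900/(2π×5.6²) × 0.091087 = 28.928 × 0.091087 = 2.635 kPa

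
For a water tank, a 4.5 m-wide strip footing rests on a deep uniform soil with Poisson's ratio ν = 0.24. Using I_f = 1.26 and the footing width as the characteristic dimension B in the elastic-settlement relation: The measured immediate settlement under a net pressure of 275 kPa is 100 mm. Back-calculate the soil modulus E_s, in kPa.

S_e = q·B·(1−ν²)/E_s · I_f  ⇒  E_s = q·B·(1−ν²)·I_f / S_e.
E_s = 275 × 4.5 × 0.9424 × 1.26 / 0.1 = 14690 kPa

E_s ≈ 14700 kPa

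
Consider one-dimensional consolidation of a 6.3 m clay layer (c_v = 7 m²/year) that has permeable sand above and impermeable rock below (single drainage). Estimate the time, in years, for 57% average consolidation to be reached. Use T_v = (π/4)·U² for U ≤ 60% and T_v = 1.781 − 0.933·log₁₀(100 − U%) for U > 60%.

t ≈ 1.45 years

Drainage path length: H_d = H = 6.3 m (single drainage).
U ≤ 60%: T_v = (π/4)·U² = (π/4)×0.57² = 0.25518.
t = T_v·H_d²/c_v = 0.25518×6.3²/7 = 1.447 years.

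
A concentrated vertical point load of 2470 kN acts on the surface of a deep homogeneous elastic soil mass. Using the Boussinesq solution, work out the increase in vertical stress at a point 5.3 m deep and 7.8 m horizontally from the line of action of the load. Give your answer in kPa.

Boussinesq vertical stress below a point load on an elastic half-space:
Δσ_z = 3P/(2πz²) · [1 + (r/z)²]^(−5/2)
r/z = 7.8/5.3 = 1.4717; [1+(r/z)²]^(−5/2) = 0.056074.
Δσ_z = 3×2470/(2π×5.3²) × 0.056074 = 41.984 × 0.056074 = 2.354 kPa

Δσ_z ≈ 2.35 kPa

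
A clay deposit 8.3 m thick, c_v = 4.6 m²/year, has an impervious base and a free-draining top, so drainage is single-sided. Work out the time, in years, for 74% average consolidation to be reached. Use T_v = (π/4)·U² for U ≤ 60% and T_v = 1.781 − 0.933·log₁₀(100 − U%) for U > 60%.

t ≈ 6.9 years

Drainage path length: H_d = H = 8.3 m (single drainage).
U > 60%: T_v = 1.781 − 0.933·log₁₀(100 − 74) = 0.46083.
t = T_v·H_d²/c_v = 0.46083×8.3²/4.6 = 6.901 years.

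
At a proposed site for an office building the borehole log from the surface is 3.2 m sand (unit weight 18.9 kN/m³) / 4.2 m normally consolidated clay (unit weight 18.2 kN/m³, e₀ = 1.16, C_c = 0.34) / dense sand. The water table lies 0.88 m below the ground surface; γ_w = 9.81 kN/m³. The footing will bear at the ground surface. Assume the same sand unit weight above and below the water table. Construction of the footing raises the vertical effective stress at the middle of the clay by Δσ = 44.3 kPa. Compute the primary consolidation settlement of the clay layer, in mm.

S_c ≈ 169 mm

Mid-depth of clay below the ground surface: z = 3.2 + 4.2/2 = 5.3 m.
Total vertical stress at mid-clay: σ_v = 18.9×3.2 + 18.2×2.1 = 98.7 kPa.
Pore pressure: u = 9.81×(5.3 − 0.88) = 43.36 kPa.
Initial effective stress: σ'_0 = σ_v − u = 98.7 − 43.36 = 55.34 kPa.
Final effective stress: σ'_f = σ'_0 + Δσ = 55.34 + 44.3 = 99.64 kPa.
Normally consolidated clay, so the full stress increment lies on the virgin compression line:
S_c = C_c·H/(1+e₀)·log₁₀(σ'_f/σ'_0) = 0.34×4.2/(1+1.16)×log₁₀(99.64/55.34)
    = 0.66111 × 0.25539 = 0.1688 m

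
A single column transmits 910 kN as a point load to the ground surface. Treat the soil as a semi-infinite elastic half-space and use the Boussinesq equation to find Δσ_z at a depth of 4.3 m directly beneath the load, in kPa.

Boussinesq vertical stress below a point load on an elastic half-space:
Δσ_z = 3P/(2πz²) · [1 + (r/z)²]^(−5/2)
r/z = 0/4.3 = 0; [1+(r/z)²]^(−5/2) = 1.
Δσ_z = 3×910/(2π×4.3²) × 1 = 23.499 × 1 = 23.5 kPa

Δσ_z ≈ 23.5 kPa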